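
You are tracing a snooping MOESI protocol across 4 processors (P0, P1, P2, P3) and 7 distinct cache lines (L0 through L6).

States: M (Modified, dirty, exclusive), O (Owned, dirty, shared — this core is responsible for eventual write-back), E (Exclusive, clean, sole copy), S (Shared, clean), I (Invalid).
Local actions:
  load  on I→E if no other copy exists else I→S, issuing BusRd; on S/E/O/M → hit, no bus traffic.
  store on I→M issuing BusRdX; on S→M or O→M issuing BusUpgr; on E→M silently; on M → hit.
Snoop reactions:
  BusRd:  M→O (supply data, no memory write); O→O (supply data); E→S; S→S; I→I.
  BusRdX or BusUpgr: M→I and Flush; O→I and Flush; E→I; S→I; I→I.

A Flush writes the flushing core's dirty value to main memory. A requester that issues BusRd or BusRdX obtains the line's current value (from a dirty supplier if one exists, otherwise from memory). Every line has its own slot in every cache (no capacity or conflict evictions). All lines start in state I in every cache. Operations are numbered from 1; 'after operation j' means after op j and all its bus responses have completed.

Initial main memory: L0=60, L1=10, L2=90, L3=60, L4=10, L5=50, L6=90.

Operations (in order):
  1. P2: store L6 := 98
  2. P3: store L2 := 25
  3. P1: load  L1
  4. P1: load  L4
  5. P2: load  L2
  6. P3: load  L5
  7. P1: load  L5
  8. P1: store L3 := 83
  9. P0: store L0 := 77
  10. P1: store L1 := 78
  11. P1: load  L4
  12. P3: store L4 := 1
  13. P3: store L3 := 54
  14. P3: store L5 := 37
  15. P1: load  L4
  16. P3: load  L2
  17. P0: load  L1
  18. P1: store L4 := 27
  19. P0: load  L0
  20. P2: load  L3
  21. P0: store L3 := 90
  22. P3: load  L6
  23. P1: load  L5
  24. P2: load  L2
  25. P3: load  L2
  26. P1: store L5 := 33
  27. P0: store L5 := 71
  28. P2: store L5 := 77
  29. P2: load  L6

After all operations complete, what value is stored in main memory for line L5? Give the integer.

  op1 P2: store L6 := 98 → I/I/M/I on L6; bus BusRdX; mem=90
  op2 P3: store L2 := 25 → I/I/I/M on L2; bus BusRdX; mem=90
  op3 P1: load  L1 → I/E/I/I on L1; bus BusRd; mem=10
  op4 P1: load  L4 → I/E/I/I on L4; bus BusRd; mem=10
  op5 P2: load  L2 → I/I/S/O on L2; bus BusRd; mem=90
  op6 P3: load  L5 → I/I/I/E on L5; bus BusRd; mem=50
  op7 P1: load  L5 → I/S/I/S on L5; bus BusRd; mem=50
  op8 P1: store L3 := 83 → I/M/I/I on L3; bus BusRdX; mem=60
  op9 P0: store L0 := 77 → M/I/I/I on L0; bus BusRdX; mem=60
  op10 P1: store L1 := 78 → I/M/I/I on L1; bus (none); mem=10
  op11 P1: load  L4 → I/E/I/I on L4; bus (none); mem=10
  op12 P3: store L4 := 1 → I/I/I/M on L4; bus BusRdX; mem=10
  op13 P3: store L3 := 54 → I/I/I/M on L3; bus BusRdX Flush; mem=83
  op14 P3: store L5 := 37 → I/I/I/M on L5; bus BusUpgr; mem=50
  op15 P1: load  L4 → I/S/I/O on L4; bus BusRd; mem=10
  op16 P3: load  L2 → I/I/S/O on L2; bus (none); mem=90
  op17 P0: load  L1 → S/O/I/I on L1; bus BusRd; mem=10
  op18 P1: store L4 := 27 → I/M/I/I on L4; bus BusUpgr Flush; mem=1
  op19 P0: load  L0 → M/I/I/I on L0; bus (none); mem=60
  op20 P2: load  L3 → I/I/S/O on L3; bus BusRd; mem=83
  op21 P0: store L3 := 90 → M/I/I/I on L3; bus BusRdX Flush; mem=54
  op22 P3: load  L6 → I/I/O/S on L6; bus BusRd; mem=90
  op23 P1: load  L5 → I/S/I/O on L5; bus BusRd; mem=50
  op24 P2: load  L2 → I/I/S/O on L2; bus (none); mem=90
  op25 P3: load  L2 → I/I/S/O on L2; bus (none); mem=90
  op26 P1: store L5 := 33 → I/M/I/I on L5; bus BusUpgr Flush; mem=37
  op27 P0: store L5 := 71 → M/I/I/I on L5; bus BusRdX Flush; mem=33
  op28 P2: store L5 := 77 → I/I/M/I on L5; bus BusRdX Flush; mem=71
  op29 P2: load  L6 → I/I/O/S on L6; bus (none); mem=90

memory[L5] = 71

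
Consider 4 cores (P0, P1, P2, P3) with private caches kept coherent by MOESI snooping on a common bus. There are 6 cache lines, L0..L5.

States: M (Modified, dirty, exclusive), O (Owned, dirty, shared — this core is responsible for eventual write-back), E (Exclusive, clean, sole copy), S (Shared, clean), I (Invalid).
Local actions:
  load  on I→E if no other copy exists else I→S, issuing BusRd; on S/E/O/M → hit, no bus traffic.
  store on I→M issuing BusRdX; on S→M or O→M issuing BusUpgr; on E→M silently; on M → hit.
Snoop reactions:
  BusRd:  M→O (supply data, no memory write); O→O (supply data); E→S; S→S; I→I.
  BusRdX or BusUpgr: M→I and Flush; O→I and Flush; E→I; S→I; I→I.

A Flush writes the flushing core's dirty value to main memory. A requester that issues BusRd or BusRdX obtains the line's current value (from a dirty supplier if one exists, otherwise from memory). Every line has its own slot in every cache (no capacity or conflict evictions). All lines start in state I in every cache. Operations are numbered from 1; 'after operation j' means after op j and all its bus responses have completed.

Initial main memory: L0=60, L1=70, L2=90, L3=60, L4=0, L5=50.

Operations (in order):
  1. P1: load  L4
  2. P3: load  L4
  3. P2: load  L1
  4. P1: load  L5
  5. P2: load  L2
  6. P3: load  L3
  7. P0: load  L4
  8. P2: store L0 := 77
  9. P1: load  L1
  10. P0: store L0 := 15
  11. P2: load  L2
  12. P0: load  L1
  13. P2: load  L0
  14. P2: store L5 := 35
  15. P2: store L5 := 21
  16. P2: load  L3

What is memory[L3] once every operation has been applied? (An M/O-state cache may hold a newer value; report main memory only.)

memory[L3] = 60

1. P1: load  L4  bus=[BusRd]  L4: P0=I P1=E P2=I P3=I  mem[L4]=0
2. P3: load  L4  bus=[BusRd]  L4: P0=I P1=S P2=I P3=S  mem[L4]=0
3. P2: load  L1  bus=[BusRd]  L1: P0=I P1=I P2=E P3=I  mem[L1]=70
4. P1: load  L5  bus=[BusRd]  L5: P0=I P1=E P2=I P3=I  mem[L5]=50
5. P2: load  L2  bus=[BusRd]  L2: P0=I P1=I P2=E P3=I  mem[L2]=90
6. P3: load  L3  bus=[BusRd]  L3: P0=I P1=I P2=I P3=E  mem[L3]=60
7. P0: load  L4  bus=[BusRd]  L4: P0=S P1=S P2=I P3=S  mem[L4]=0
8. P2: store L0 := 77  bus=[BusRdX]  L0: P0=I P1=I P2=M P3=I  mem[L0]=60
9. P1: load  L1  bus=[BusRd]  L1: P0=I P1=S P2=S P3=I  mem[L1]=70
10. P0: store L0 := 15  bus=[BusRdX,Flush]  L0: P0=M P1=I P2=I P3=I  mem[L0]=77
11. P2: load  L2  bus=[-]  L2: P0=I P1=I P2=E P3=I  mem[L2]=90
12. P0: load  L1  bus=[BusRd]  L1: P0=S P1=S P2=S P3=I  mem[L1]=70
13. P2: load  L0  bus=[BusRd]  L0: P0=O P1=I P2=S P3=I  mem[L0]=77
14. P2: store L5 := 35  bus=[BusRdX]  L5: P0=I P1=I P2=M P3=I  mem[L5]=50
15. P2: store L5 := 21  bus=[-]  L5: P0=I P1=I P2=M P3=I  mem[L5]=50
16. P2: load  L3  bus=[BusRd]  L3: P0=I P1=I P2=S P3=S  mem[L3]=60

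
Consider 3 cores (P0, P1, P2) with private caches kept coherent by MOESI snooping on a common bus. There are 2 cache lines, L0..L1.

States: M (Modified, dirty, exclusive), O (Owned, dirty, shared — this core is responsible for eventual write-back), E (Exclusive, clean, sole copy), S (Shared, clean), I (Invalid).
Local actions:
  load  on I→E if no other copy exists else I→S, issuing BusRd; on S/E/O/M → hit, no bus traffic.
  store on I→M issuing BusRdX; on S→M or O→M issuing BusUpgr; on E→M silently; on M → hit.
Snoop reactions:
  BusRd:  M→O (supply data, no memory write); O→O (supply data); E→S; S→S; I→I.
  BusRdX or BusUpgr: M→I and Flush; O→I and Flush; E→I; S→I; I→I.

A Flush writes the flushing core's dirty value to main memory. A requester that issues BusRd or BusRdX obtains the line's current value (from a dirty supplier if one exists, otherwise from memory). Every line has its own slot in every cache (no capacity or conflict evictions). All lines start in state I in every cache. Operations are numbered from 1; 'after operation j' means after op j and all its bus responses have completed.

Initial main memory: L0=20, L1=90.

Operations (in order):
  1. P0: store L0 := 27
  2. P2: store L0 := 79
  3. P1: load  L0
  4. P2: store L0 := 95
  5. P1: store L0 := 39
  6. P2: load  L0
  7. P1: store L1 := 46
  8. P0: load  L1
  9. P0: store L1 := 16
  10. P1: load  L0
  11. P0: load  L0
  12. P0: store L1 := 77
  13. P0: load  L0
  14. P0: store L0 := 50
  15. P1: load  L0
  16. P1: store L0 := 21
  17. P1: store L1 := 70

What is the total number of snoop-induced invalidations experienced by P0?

invalidations = 3

1. P0: store L0 := 27  bus=[BusRdX]  L0: P0=M P1=I P2=I  mem[L0]=20
2. P2: store L0 := 79  bus=[BusRdX,Flush]  L0: P0=I P1=I P2=M  mem[L0]=27
3. P1: load  L0  bus=[BusRd]  L0: P0=I P1=S P2=O  mem[L0]=27
4. P2: store L0 := 95  bus=[BusUpgr]  L0: P0=I P1=I P2=M  mem[L0]=27
5. P1: store L0 := 39  bus=[BusRdX,Flush]  L0: P0=I P1=M P2=I  mem[L0]=95
6. P2: load  L0  bus=[BusRd]  L0: P0=I P1=O P2=S  mem[L0]=95
7. P1: store L1 := 46  bus=[BusRdX]  L1: P0=I P1=M P2=I  mem[L1]=90
8. P0: load  L1  bus=[BusRd]  L1: P0=S P1=O P2=I  mem[L1]=90
9. P0: store L1 := 16  bus=[BusUpgr,Flush]  L1: P0=M P1=I P2=I  mem[L1]=46
10. P1: load  L0  bus=[-]  L0: P0=I P1=O P2=S  mem[L0]=95
11. P0: load  L0  bus=[BusRd]  L0: P0=S P1=O P2=S  mem[L0]=95
12. P0: store L1 := 77  bus=[-]  L1: P0=M P1=I P2=I  mem[L1]=46
13. P0: load  L0  bus=[-]  L0: P0=S P1=O P2=S  mem[L0]=95
14. P0: store L0 := 50  bus=[BusUpgr,Flush]  L0: P0=M P1=I P2=I  mem[L0]=39
15. P1: load  L0  bus=[BusRd]  L0: P0=O P1=S P2=I  mem[L0]=39
16. P1: store L0 := 21  bus=[BusUpgr,Flush]  L0: P0=I P1=M P2=I  mem[L0]=50
17. P1: store L1 := 70  bus=[BusRdX,Flush]  L1: P0=I P1=M P2=I  mem[L1]=77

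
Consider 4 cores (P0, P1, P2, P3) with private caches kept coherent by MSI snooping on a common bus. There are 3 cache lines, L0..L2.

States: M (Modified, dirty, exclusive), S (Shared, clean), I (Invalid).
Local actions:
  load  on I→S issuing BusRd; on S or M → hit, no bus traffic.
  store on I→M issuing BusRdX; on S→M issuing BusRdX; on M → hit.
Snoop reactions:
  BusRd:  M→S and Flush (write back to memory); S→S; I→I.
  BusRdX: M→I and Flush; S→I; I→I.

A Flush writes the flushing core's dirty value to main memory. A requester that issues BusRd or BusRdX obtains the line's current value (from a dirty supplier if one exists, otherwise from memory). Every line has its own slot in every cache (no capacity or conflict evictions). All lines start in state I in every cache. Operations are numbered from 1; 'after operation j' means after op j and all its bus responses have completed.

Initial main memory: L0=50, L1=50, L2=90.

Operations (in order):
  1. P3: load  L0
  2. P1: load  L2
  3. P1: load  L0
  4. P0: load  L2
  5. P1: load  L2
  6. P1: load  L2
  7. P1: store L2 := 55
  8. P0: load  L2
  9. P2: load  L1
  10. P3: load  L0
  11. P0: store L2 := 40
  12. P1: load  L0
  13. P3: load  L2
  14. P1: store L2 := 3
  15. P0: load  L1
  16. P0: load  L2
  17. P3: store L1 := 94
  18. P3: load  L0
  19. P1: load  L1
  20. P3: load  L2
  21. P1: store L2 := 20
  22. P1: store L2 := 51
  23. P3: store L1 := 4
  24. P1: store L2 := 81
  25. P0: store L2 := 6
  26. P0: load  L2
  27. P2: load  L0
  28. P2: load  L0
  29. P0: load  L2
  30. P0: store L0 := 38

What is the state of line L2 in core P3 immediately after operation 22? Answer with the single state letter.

[1] P3: load  L0 | P0:I, P1:I, P2:I, P3:S(50) | bus: BusRd
[2] P1: load  L2 | P0:I, P1:S(90), P2:I, P3:I | bus: BusRd
[3] P1: load  L0 | P0:I, P1:S(50), P2:I, P3:S(50) | bus: BusRd
[4] P0: load  L2 | P0:S(90), P1:S(90), P2:I, P3:I | bus: BusRd
[5] P1: load  L2 | P0:S(90), P1:S(90), P2:I, P3:I | bus: none
[6] P1: load  L2 | P0:S(90), P1:S(90), P2:I, P3:I | bus: none
[7] P1: store L2 := 55 | P0:I, P1:M(55), P2:I, P3:I | bus: BusRdX
[8] P0: load  L2 | P0:S(55), P1:S(55), P2:I, P3:I | bus: BusRd,Flush
[9] P2: load  L1 | P0:I, P1:I, P2:S(50), P3:I | bus: BusRd
[10] P3: load  L0 | P0:I, P1:S(50), P2:I, P3:S(50) | bus: none
[11] P0: store L2 := 40 | P0:M(40), P1:I, P2:I, P3:I | bus: BusRdX
[12] P1: load  L0 | P0:I, P1:S(50), P2:I, P3:S(50) | bus: none
[13] P3: load  L2 | P0:S(40), P1:I, P2:I, P3:S(40) | bus: BusRd,Flush
[14] P1: store L2 := 3 | P0:I, P1:M(3), P2:I, P3:I | bus: BusRdX
[15] P0: load  L1 | P0:S(50), P1:I, P2:S(50), P3:I | bus: BusRd
[16] P0: load  L2 | P0:S(3), P1:S(3), P2:I, P3:I | bus: BusRd,Flush
[17] P3: store L1 := 94 | P0:I, P1:I, P2:I, P3:M(94) | bus: BusRdX
[18] P3: load  L0 | P0:I, P1:S(50), P2:I, P3:S(50) | bus: none
[19] P1: load  L1 | P0:I, P1:S(94), P2:I, P3:S(94) | bus: BusRd,Flush
[20] P3: load  L2 | P0:S(3), P1:S(3), P2:I, P3:S(3) | bus: BusRd
[21] P1: store L2 := 20 | P0:I, P1:M(20), P2:I, P3:I | bus: BusRdX
[22] P1: store L2 := 51 | P0:I, P1:M(51), P2:I, P3:I | bus: none
[23] P3: store L1 := 4 | P0:I, P1:I, P2:I, P3:M(4) | bus: BusRdX
[24] P1: store L2 := 81 | P0:I, P1:M(81), P2:I, P3:I | bus: none
[25] P0: store L2 := 6 | P0:M(6), P1:I, P2:I, P3:I | bus: BusRdX,Flush
[26] P0: load  L2 | P0:M(6), P1:I, P2:I, P3:I | bus: none
[27] P2: load  L0 | P0:I, P1:S(50), P2:S(50), P3:S(50) | bus: BusRd
[28] P2: load  L0 | P0:I, P1:S(50), P2:S(50), P3:S(50) | bus: none
[29] P0: load  L2 | P0:M(6), P1:I, P2:I, P3:I | bus: none
[30] P0: store L0 := 38 | P0:M(38), P1:I, P2:I, P3:I | bus: BusRdX

state = I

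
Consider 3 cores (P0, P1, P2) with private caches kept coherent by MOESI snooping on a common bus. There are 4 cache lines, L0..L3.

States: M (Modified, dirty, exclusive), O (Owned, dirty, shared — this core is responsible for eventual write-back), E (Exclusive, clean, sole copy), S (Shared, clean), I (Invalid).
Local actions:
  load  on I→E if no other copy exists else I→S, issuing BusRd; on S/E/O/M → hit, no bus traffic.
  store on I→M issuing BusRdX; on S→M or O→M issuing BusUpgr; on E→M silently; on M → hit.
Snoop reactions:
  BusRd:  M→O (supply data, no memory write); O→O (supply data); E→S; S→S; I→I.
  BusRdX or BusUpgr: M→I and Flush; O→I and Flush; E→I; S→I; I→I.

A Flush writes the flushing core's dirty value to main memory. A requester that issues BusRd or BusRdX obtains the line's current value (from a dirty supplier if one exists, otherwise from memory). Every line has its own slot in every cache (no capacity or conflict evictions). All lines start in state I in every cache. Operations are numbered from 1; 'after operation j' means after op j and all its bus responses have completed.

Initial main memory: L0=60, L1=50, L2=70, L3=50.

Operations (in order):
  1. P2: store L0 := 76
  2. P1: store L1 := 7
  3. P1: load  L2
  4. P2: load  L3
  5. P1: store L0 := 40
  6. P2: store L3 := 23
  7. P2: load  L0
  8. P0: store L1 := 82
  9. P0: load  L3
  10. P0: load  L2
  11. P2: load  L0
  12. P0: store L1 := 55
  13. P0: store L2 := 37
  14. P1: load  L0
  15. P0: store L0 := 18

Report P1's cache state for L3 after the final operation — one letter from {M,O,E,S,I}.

state = I

step 1: P2: store L0 := 76  ⟶  IIM  (L0)  txn=BusRdX  M[L0]=60
step 2: P1: store L1 := 7  ⟶  IMI  (L1)  txn=BusRdX  M[L1]=50
step 3: P1: load  L2  ⟶  IEI  (L2)  txn=BusRd  M[L2]=70
step 4: P2: load  L3  ⟶  IIE  (L3)  txn=BusRd  M[L3]=50
step 5: P1: store L0 := 40  ⟶  IMI  (L0)  txn=BusRdX+Flush  M[L0]=76
step 6: P2: store L3 := 23  ⟶  IIM  (L3)  txn=∅  M[L3]=50
step 7: P2: load  L0  ⟶  IOS  (L0)  txn=BusRd  M[L0]=76
step 8: P0: store L1 := 82  ⟶  MII  (L1)  txn=BusRdX+Flush  M[L1]=7
step 9: P0: load  L3  ⟶  SIO  (L3)  txn=BusRd  M[L3]=50
step 10: P0: load  L2  ⟶  SSI  (L2)  txn=BusRd  M[L2]=70
step 11: P2: load  L0  ⟶  IOS  (L0)  txn=∅  M[L0]=76
step 12: P0: store L1 := 55  ⟶  MII  (L1)  txn=∅  M[L1]=7
step 13: P0: store L2 := 37  ⟶  MII  (L2)  txn=BusUpgr  M[L2]=70
step 14: P1: load  L0  ⟶  IOS  (L0)  txn=∅  M[L0]=76
step 15: P0: store L0 := 18  ⟶  MII  (L0)  txn=BusRdX+Flush  M[L0]=40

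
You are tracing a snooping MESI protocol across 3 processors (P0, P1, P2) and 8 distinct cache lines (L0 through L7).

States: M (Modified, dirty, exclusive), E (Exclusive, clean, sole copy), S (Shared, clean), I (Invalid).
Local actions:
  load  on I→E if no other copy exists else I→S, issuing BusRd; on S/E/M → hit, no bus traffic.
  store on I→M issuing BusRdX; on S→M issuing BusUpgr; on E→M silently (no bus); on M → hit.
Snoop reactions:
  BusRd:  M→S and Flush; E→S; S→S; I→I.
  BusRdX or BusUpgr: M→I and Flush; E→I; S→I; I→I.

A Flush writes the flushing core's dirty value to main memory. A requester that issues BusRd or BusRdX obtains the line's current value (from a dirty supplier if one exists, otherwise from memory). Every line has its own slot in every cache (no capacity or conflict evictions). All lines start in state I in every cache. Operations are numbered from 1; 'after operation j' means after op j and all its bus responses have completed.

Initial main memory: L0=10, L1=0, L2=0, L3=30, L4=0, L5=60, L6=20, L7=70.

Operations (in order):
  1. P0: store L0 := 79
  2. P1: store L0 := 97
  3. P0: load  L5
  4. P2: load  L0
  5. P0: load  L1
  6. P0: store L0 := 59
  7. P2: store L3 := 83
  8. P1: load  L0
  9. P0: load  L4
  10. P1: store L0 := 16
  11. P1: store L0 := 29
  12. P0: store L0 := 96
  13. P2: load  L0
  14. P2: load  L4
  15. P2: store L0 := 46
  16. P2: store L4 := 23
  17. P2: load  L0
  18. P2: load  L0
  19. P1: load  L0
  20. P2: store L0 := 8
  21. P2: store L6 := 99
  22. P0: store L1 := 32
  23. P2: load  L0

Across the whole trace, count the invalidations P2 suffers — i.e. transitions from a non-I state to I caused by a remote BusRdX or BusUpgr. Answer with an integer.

  op1 P0: store L0 := 79 → M/I/I on L0; bus BusRdX; mem=10
  op2 P1: store L0 := 97 → I/M/I on L0; bus BusRdX Flush; mem=79
  op3 P0: load  L5 → E/I/I on L5; bus BusRd; mem=60
  op4 P2: load  L0 → I/S/S on L0; bus BusRd Flush; mem=97
  op5 P0: load  L1 → E/I/I on L1; bus BusRd; mem=0
  op6 P0: store L0 := 59 → M/I/I on L0; bus BusRdX; mem=97
  op7 P2: store L3 := 83 → I/I/M on L3; bus BusRdX; mem=30
  op8 P1: load  L0 → S/S/I on L0; bus BusRd Flush; mem=59
  op9 P0: load  L4 → E/I/I on L4; bus BusRd; mem=0
  op10 P1: store L0 := 16 → I/M/I on L0; bus BusUpgr; mem=59
  op11 P1: store L0 := 29 → I/M/I on L0; bus (none); mem=59
  op12 P0: store L0 := 96 → M/I/I on L0; bus BusRdX Flush; mem=29
  op13 P2: load  L0 → S/I/S on L0; bus BusRd Flush; mem=96
  op14 P2: load  L4 → S/I/S on L4; bus BusRd; mem=0
  op15 P2: store L0 := 46 → I/I/M on L0; bus BusUpgr; mem=96
  op16 P2: store L4 := 23 → I/I/M on L4; bus BusUpgr; mem=0
  op17 P2: load  L0 → I/I/M on L0; bus (none); mem=96
  op18 P2: load  L0 → I/I/M on L0; bus (none); mem=96
  op19 P1: load  L0 → I/S/S on L0; bus BusRd Flush; mem=46
  op20 P2: store L0 := 8 → I/I/M on L0; bus BusUpgr; mem=46
  op21 P2: store L6 := 99 → I/I/M on L6; bus BusRdX; mem=20
  op22 P0: store L1 := 32 → M/I/I on L1; bus (none); mem=0
  op23 P2: load  L0 → I/I/M on L0; bus (none); mem=46

invalidations = 1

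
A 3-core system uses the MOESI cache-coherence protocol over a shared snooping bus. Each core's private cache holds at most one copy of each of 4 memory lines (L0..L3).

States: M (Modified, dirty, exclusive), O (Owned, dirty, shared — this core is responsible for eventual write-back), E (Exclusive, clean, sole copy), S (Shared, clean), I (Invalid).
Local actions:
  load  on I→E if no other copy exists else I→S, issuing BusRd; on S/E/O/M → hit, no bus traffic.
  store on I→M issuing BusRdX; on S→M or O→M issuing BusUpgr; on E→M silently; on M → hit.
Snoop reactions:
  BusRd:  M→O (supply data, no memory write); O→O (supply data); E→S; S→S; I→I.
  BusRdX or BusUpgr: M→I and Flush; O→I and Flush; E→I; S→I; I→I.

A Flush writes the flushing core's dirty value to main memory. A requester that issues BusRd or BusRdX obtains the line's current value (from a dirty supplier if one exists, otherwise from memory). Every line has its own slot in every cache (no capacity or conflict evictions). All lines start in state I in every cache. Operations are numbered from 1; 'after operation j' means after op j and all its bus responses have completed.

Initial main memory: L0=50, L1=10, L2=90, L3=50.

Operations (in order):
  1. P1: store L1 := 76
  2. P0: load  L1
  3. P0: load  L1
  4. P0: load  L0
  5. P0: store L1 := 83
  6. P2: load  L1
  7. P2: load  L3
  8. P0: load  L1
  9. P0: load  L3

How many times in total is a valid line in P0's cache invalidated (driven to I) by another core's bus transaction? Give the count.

  op1 P1: store L1 := 76 → I/M/I on L1; bus BusRdX; mem=10
  op2 P0: load  L1 → S/O/I on L1; bus BusRd; mem=10
  op3 P0: load  L1 → S/O/I on L1; bus (none); mem=10
  op4 P0: load  L0 → E/I/I on L0; bus BusRd; mem=50
  op5 P0: store L1 := 83 → M/I/I on L1; bus BusUpgr Flush; mem=76
  op6 P2: load  L1 → O/I/S on L1; bus BusRd; mem=76
  op7 P2: load  L3 → I/I/E on L3; bus BusRd; mem=50
  op8 P0: load  L1 → O/I/S on L1; bus (none); mem=76
  op9 P0: load  L3 → S/I/S on L3; bus BusRd; mem=50

invalidations = 0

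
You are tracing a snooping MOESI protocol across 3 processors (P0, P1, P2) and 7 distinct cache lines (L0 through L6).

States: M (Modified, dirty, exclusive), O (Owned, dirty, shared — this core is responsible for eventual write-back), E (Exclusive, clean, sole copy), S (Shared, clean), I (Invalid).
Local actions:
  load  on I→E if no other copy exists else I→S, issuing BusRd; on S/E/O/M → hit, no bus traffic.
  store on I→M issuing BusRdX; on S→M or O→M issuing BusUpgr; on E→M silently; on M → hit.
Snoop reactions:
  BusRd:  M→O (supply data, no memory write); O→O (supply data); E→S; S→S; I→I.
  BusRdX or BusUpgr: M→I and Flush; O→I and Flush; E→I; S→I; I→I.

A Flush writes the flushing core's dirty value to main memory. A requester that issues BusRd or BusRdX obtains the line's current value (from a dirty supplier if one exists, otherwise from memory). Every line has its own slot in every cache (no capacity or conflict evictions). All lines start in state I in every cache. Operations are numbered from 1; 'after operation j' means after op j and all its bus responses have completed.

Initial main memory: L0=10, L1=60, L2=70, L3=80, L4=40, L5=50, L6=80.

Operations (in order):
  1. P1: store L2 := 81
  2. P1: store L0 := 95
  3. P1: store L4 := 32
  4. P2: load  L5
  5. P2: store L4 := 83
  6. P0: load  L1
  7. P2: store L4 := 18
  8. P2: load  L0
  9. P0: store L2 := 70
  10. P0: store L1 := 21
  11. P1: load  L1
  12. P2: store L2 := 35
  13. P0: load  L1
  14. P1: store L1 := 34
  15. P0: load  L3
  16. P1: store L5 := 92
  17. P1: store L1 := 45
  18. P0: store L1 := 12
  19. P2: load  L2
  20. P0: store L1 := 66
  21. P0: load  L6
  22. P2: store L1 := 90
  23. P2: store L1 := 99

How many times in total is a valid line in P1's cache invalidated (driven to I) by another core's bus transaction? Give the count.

step 1: P1: store L2 := 81  ⟶  IMI  (L2)  txn=BusRdX  M[L2]=70
step 2: P1: store L0 := 95  ⟶  IMI  (L0)  txn=BusRdX  M[L0]=10
step 3: P1: store L4 := 32  ⟶  IMI  (L4)  txn=BusRdX  M[L4]=40
step 4: P2: load  L5  ⟶  IIE  (L5)  txn=BusRd  M[L5]=50
step 5: P2: store L4 := 83  ⟶  IIM  (L4)  txn=BusRdX+Flush  M[L4]=32
step 6: P0: load  L1  ⟶  EII  (L1)  txn=BusRd  M[L1]=60
step 7: P2: store L4 := 18  ⟶  IIM  (L4)  txn=∅  M[L4]=32
step 8: P2: load  L0  ⟶  IOS  (L0)  txn=BusRd  M[L0]=10
step 9: P0: store L2 := 70  ⟶  MII  (L2)  txn=BusRdX+Flush  M[L2]=81
step 10: P0: store L1 := 21  ⟶  MII  (L1)  txn=∅  M[L1]=60
step 11: P1: load  L1  ⟶  OSI  (L1)  txn=BusRd  M[L1]=60
step 12: P2: store L2 := 35  ⟶  IIM  (L2)  txn=BusRdX+Flush  M[L2]=70
step 13: P0: load  L1  ⟶  OSI  (L1)  txn=∅  M[L1]=60
step 14: P1: store L1 := 34  ⟶  IMI  (L1)  txn=BusUpgr+Flush  M[L1]=21
step 15: P0: load  L3  ⟶  EII  (L3)  txn=BusRd  M[L3]=80
step 16: P1: store L5 := 92  ⟶  IMI  (L5)  txn=BusRdX  M[L5]=50
step 17: P1: store L1 := 45  ⟶  IMI  (L1)  txn=∅  M[L1]=21
step 18: P0: store L1 := 12  ⟶  MII  (L1)  txn=BusRdX+Flush  M[L1]=45
step 19: P2: load  L2  ⟶  IIM  (L2)  txn=∅  M[L2]=70
step 20: P0: store L1 := 66  ⟶  MII  (L1)  txn=∅  M[L1]=45
step 21: P0: load  L6  ⟶  EII  (L6)  txn=BusRd  M[L6]=80
step 22: P2: store L1 := 90  ⟶  IIM  (L1)  txn=BusRdX+Flush  M[L1]=66
step 23: P2: store L1 := 99  ⟶  IIM  (L1)  txn=∅  M[L1]=66

invalidations = 3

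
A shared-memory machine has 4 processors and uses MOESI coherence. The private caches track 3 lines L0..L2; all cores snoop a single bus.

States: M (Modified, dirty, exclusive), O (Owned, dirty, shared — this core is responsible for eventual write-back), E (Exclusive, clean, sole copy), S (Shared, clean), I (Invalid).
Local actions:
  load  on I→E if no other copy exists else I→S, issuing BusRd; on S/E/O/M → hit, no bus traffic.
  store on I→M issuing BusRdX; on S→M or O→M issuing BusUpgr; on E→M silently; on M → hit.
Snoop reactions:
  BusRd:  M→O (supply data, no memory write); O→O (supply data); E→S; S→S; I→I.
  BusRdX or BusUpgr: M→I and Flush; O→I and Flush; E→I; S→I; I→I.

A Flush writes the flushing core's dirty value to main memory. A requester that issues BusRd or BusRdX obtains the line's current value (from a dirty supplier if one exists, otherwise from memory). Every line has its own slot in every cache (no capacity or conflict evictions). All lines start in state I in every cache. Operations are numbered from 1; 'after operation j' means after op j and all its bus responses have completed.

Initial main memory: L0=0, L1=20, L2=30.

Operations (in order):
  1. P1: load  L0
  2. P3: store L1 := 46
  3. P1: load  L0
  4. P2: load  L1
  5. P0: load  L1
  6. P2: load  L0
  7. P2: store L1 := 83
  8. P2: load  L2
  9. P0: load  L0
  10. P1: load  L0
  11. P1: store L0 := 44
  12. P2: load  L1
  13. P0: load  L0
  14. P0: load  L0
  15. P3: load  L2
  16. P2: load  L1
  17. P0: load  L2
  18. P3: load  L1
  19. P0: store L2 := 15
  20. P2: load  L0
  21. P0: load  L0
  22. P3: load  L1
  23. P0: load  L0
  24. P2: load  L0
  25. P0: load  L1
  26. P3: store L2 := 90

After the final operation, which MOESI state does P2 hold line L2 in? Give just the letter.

state = I

[1] P1: load  L0 | P0:I, P1:E(0), P2:I, P3:I | bus: BusRd
[2] P3: store L1 := 46 | P0:I, P1:I, P2:I, P3:M(46) | bus: BusRdX
[3] P1: load  L0 | P0:I, P1:E(0), P2:I, P3:I | bus: none
[4] P2: load  L1 | P0:I, P1:I, P2:S(46), P3:O(46) | bus: BusRd
[5] P0: load  L1 | P0:S(46), P1:I, P2:S(46), P3:O(46) | bus: BusRd
[6] P2: load  L0 | P0:I, P1:S(0), P2:S(0), P3:I | bus: BusRd
[7] P2: store L1 := 83 | P0:I, P1:I, P2:M(83), P3:I | bus: BusUpgr,Flush
[8] P2: load  L2 | P0:I, P1:I, P2:E(30), P3:I | bus: BusRd
[9] P0: load  L0 | P0:S(0), P1:S(0), P2:S(0), P3:I | bus: BusRd
[10] P1: load  L0 | P0:S(0), P1:S(0), P2:S(0), P3:I | bus: none
[11] P1: store L0 := 44 | P0:I, P1:M(44), P2:I, P3:I | bus: BusUpgr
[12] P2: load  L1 | P0:I, P1:I, P2:M(83), P3:I | bus: none
[13] P0: load  L0 | P0:S(44), P1:O(44), P2:I, P3:I | bus: BusRd
[14] P0: load  L0 | P0:S(44), P1:O(44), P2:I, P3:I | bus: none
[15] P3: load  L2 | P0:I, P1:I, P2:S(30), P3:S(30) | bus: BusRd
[16] P2: load  L1 | P0:I, P1:I, P2:M(83), P3:I | bus: none
[17] P0: load  L2 | P0:S(30), P1:I, P2:S(30), P3:S(30) | bus: BusRd
[18] P3: load  L1 | P0:I, P1:I, P2:O(83), P3:S(83) | bus: BusRd
[19] P0: store L2 := 15 | P0:M(15), P1:I, P2:I, P3:I | bus: BusUpgr
[20] P2: load  L0 | P0:S(44), P1:O(44), P2:S(44), P3:I | bus: BusRd
[21] P0: load  L0 | P0:S(44), P1:O(44), P2:S(44), P3:I | bus: none
[22] P3: load  L1 | P0:I, P1:I, P2:O(83), P3:S(83) | bus: none
[23] P0: load  L0 | P0:S(44), P1:O(44), P2:S(44), P3:I | bus: none
[24] P2: load  L0 | P0:S(44), P1:O(44), P2:S(44), P3:I | bus: none
[25] P0: load  L1 | P0:S(83), P1:I, P2:O(83), P3:S(83) | bus: BusRd
[26] P3: store L2 := 90 | P0:I, P1:I, P2:I, P3:M(90) | bus: BusRdX,Flush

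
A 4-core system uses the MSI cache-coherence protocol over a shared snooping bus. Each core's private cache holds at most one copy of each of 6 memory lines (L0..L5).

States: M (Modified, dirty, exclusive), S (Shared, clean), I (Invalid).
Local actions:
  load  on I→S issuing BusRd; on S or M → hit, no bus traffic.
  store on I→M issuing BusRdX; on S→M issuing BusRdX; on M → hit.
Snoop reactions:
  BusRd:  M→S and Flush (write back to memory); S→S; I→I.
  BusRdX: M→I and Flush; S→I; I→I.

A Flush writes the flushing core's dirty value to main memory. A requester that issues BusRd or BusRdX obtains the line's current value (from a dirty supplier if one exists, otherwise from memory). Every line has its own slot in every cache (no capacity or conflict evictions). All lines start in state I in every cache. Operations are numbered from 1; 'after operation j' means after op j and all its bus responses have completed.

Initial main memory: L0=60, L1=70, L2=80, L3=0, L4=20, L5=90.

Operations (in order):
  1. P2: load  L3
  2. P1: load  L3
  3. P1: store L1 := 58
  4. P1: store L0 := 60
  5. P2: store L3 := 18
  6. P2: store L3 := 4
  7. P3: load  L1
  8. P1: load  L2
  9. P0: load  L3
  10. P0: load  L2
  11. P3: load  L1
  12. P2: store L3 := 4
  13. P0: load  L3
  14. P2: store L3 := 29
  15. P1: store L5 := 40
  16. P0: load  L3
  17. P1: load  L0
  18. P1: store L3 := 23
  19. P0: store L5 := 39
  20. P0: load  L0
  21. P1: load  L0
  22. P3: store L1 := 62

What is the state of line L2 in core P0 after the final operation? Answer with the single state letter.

  op1 P2: load  L3 → I/I/S/I on L3; bus BusRd; mem=0
  op2 P1: load  L3 → I/S/S/I on L3; bus BusRd; mem=0
  op3 P1: store L1 := 58 → I/M/I/I on L1; bus BusRdX; mem=70
  op4 P1: store L0 := 60 → I/M/I/I on L0; bus BusRdX; mem=60
  op5 P2: store L3 := 18 → I/I/M/I on L3; bus BusRdX; mem=0
  op6 P2: store L3 := 4 → I/I/M/I on L3; bus (none); mem=0
  op7 P3: load  L1 → I/S/I/S on L1; bus BusRd Flush; mem=58
  op8 P1: load  L2 → I/S/I/I on L2; bus BusRd; mem=80
  op9 P0: load  L3 → S/I/S/I on L3; bus BusRd Flush; mem=4
  op10 P0: load  L2 → S/S/I/I on L2; bus BusRd; mem=80
  op11 P3: load  L1 → I/S/I/S on L1; bus (none); mem=58
  op12 P2: store L3 := 4 → I/I/M/I on L3; bus BusRdX; mem=4
  op13 P0: load  L3 → S/I/S/I on L3; bus BusRd Flush; mem=4
  op14 P2: store L3 := 29 → I/I/M/I on L3; bus BusRdX; mem=4
  op15 P1: store L5 := 40 → I/M/I/I on L5; bus BusRdX; mem=90
  op16 P0: load  L3 → S/I/S/I on L3; bus BusRd Flush; mem=29
  op17 P1: load  L0 → I/M/I/I on L0; bus (none); mem=60
  op18 P1: store L3 := 23 → I/M/I/I on L3; bus BusRdX; mem=29
  op19 P0: store L5 := 39 → M/I/I/I on L5; bus BusRdX Flush; mem=40
  op20 P0: load  L0 → S/S/I/I on L0; bus BusRd Flush; mem=60
  op21 P1: load  L0 → S/S/I/I on L0; bus (none); mem=60
  op22 P3: store L1 := 62 → I/I/I/M on L1; bus BusRdX; mem=58

state = S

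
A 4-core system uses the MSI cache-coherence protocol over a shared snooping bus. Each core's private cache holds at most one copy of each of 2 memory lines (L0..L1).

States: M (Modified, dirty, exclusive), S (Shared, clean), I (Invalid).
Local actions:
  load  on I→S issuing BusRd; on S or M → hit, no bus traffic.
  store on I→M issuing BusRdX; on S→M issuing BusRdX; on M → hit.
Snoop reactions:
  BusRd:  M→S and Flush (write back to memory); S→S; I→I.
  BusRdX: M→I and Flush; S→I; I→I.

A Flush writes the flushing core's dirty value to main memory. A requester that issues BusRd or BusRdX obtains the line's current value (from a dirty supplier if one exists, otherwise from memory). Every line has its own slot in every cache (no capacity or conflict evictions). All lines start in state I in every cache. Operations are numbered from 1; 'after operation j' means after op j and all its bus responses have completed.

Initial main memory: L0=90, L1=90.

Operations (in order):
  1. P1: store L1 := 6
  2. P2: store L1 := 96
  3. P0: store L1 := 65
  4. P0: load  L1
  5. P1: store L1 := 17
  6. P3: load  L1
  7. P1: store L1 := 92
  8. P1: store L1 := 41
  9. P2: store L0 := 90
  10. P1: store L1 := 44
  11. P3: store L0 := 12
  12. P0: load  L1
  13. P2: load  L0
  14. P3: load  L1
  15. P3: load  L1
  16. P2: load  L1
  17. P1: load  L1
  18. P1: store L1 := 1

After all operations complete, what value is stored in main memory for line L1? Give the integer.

memory[L1] = 44

[1] P1: store L1 := 6 | P0:I, P1:M(6), P2:I, P3:I | bus: BusRdX
[2] P2: store L1 := 96 | P0:I, P1:I, P2:M(96), P3:I | bus: BusRdX,Flush
[3] P0: store L1 := 65 | P0:M(65), P1:I, P2:I, P3:I | bus: BusRdX,Flush
[4] P0: load  L1 | P0:M(65), P1:I, P2:I, P3:I | bus: none
[5] P1: store L1 := 17 | P0:I, P1:M(17), P2:I, P3:I | bus: BusRdX,Flush
[6] P3: load  L1 | P0:I, P1:S(17), P2:I, P3:S(17) | bus: BusRd,Flush
[7] P1: store L1 := 92 | P0:I, P1:M(92), P2:I, P3:I | bus: BusRdX
[8] P1: store L1 := 41 | P0:I, P1:M(41), P2:I, P3:I | bus: none
[9] P2: store L0 := 90 | P0:I, P1:I, P2:M(90), P3:I | bus: BusRdX
[10] P1: store L1 := 44 | P0:I, P1:M(44), P2:I, P3:I | bus: none
[11] P3: store L0 := 12 | P0:I, P1:I, P2:I, P3:M(12) | bus: BusRdX,Flush
[12] P0: load  L1 | P0:S(44), P1:S(44), P2:I, P3:I | bus: BusRd,Flush
[13] P2: load  L0 | P0:I, P1:I, P2:S(12), P3:S(12) | bus: BusRd,Flush
[14] P3: load  L1 | P0:S(44), P1:S(44), P2:I, P3:S(44) | bus: BusRd
[15] P3: load  L1 | P0:S(44), P1:S(44), P2:I, P3:S(44) | bus: none
[16] P2: load  L1 | P0:S(44), P1:S(44), P2:S(44), P3:S(44) | bus: BusRd
[17] P1: load  L1 | P0:S(44), P1:S(44), P2:S(44), P3:S(44) | bus: none
[18] P1: store L1 := 1 | P0:I, P1:M(1), P2:I, P3:I | bus: BusRdX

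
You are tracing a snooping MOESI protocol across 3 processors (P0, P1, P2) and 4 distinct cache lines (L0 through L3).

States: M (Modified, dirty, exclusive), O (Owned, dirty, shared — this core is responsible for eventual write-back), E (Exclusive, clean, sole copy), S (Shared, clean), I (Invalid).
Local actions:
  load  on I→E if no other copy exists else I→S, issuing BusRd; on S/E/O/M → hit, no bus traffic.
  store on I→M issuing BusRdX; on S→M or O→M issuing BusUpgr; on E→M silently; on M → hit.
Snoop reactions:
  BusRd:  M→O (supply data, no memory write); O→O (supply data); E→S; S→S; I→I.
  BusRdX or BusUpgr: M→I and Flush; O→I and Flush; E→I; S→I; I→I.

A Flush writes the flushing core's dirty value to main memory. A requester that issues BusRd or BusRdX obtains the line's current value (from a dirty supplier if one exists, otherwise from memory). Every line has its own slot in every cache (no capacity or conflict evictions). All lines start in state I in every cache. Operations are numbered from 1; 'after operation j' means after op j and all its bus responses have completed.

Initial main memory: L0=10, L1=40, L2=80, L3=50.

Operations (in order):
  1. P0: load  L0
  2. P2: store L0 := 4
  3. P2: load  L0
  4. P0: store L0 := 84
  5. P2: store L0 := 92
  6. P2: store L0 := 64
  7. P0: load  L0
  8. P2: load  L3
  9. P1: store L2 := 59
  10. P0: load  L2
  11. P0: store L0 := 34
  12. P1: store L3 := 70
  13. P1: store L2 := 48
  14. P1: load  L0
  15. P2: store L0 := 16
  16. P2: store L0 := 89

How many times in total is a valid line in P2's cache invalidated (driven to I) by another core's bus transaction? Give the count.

  op1 P0: load  L0 → E/I/I on L0; bus BusRd; mem=10
  op2 P2: store L0 := 4 → I/I/M on L0; bus BusRdX; mem=10
  op3 P2: load  L0 → I/I/M on L0; bus (none); mem=10
  op4 P0: store L0 := 84 → M/I/I on L0; bus BusRdX Flush; mem=4
  op5 P2: store L0 := 92 → I/I/M on L0; bus BusRdX Flush; mem=84
  op6 P2: store L0 := 64 → I/I/M on L0; bus (none); mem=84
  op7 P0: load  L0 → S/I/O on L0; bus BusRd; mem=84
  op8 P2: load  L3 → I/I/E on L3; bus BusRd; mem=50
  op9 P1: store L2 := 59 → I/M/I on L2; bus BusRdX; mem=80
  op10 P0: load  L2 → S/O/I on L2; bus BusRd; mem=80
  op11 P0: store L0 := 34 → M/I/I on L0; bus BusUpgr Flush; mem=64
  op12 P1: store L3 := 70 → I/M/I on L3; bus BusRdX; mem=50
  op13 P1: store L2 := 48 → I/M/I on L2; bus BusUpgr; mem=80
  op14 P1: load  L0 → O/S/I on L0; bus BusRd; mem=64
  op15 P2: store L0 := 16 → I/I/M on L0; bus BusRdX Flush; mem=34
  op16 P2: store L0 := 89 → I/I/M on L0; bus (none); mem=34

invalidations = 3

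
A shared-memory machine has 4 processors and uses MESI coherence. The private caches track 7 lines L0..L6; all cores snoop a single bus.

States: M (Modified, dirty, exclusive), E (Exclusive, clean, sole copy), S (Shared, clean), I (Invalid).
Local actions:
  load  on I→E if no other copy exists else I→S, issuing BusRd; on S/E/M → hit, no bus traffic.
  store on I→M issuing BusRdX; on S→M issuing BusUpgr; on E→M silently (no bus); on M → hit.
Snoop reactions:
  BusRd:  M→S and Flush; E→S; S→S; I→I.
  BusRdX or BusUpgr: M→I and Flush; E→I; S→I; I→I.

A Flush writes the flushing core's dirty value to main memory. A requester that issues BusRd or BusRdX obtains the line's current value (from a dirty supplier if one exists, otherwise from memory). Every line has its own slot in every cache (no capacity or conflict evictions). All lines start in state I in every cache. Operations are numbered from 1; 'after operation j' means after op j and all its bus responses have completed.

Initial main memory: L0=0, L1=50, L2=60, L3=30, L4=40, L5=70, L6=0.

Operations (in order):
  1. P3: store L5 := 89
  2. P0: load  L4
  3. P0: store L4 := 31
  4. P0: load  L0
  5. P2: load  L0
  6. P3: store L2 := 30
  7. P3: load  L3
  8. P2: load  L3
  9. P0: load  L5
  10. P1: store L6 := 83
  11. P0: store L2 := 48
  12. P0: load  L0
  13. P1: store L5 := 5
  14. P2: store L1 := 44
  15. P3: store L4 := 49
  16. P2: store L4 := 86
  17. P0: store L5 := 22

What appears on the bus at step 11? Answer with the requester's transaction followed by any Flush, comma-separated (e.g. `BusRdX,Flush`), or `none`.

bus = BusRdX,Flush

step 1: P3: store L5 := 89  ⟶  IIIM  (L5)  txn=BusRdX  M[L5]=70
step 2: P0: load  L4  ⟶  EIII  (L4)  txn=BusRd  M[L4]=40
step 3: P0: store L4 := 31  ⟶  MIII  (L4)  txn=∅  M[L4]=40
step 4: P0: load  L0  ⟶  EIII  (L0)  txn=BusRd  M[L0]=0
step 5: P2: load  L0  ⟶  SISI  (L0)  txn=BusRd  M[L0]=0
step 6: P3: store L2 := 30  ⟶  IIIM  (L2)  txn=BusRdX  M[L2]=60
step 7: P3: load  L3  ⟶  IIIE  (L3)  txn=BusRd  M[L3]=30
step 8: P2: load  L3  ⟶  IISS  (L3)  txn=BusRd  M[L3]=30
step 9: P0: load  L5  ⟶  SIIS  (L5)  txn=BusRd+Flush  M[L5]=89
step 10: P1: store L6 := 83  ⟶  IMII  (L6)  txn=BusRdX  M[L6]=0
step 11: P0: store L2 := 48  ⟶  MIII  (L2)  txn=BusRdX+Flush  M[L2]=30
step 12: P0: load  L0  ⟶  SISI  (L0)  txn=∅  M[L0]=0
step 13: P1: store L5 := 5  ⟶  IMII  (L5)  txn=BusRdX  M[L5]=89
step 14: P2: store L1 := 44  ⟶  IIMI  (L1)  txn=BusRdX  M[L1]=50
step 15: P3: store L4 := 49  ⟶  IIIM  (L4)  txn=BusRdX+Flush  M[L4]=31
step 16: P2: store L4 := 86  ⟶  IIMI  (L4)  txn=BusRdX+Flush  M[L4]=49
step 17: P0: store L5 := 22  ⟶  MIII  (L5)  txn=BusRdX+Flush  M[L5]=5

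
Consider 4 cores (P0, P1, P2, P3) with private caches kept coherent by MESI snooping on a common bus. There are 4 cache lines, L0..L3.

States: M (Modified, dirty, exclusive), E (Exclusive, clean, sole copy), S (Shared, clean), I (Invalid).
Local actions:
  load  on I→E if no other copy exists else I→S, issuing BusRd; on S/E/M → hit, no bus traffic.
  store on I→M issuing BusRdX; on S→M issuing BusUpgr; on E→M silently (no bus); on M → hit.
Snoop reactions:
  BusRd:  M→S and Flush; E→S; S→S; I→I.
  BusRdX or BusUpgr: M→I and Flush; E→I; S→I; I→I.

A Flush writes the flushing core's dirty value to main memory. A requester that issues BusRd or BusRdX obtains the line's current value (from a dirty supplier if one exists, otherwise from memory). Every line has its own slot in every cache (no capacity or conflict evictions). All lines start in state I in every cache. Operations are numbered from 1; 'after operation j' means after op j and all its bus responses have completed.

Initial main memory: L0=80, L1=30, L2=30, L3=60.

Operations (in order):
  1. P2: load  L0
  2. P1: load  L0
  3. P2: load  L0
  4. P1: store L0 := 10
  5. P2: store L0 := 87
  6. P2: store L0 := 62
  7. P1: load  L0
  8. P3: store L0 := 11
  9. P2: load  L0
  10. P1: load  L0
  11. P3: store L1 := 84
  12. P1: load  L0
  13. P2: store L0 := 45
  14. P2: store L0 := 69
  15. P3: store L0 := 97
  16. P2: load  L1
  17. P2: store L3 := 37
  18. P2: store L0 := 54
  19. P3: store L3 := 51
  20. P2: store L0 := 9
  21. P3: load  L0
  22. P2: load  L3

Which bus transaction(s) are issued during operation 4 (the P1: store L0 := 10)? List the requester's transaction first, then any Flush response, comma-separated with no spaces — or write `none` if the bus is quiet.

bus = BusUpgr

step 1: P2: load  L0  ⟶  IIEI  (L0)  txn=BusRd  M[L0]=80
step 2: P1: load  L0  ⟶  ISSI  (L0)  txn=BusRd  M[L0]=80
step 3: P2: load  L0  ⟶  ISSI  (L0)  txn=∅  M[L0]=80
step 4: P1: store L0 := 10  ⟶  IMII  (L0)  txn=BusUpgr  M[L0]=80
step 5: P2: store L0 := 87  ⟶  IIMI  (L0)  txn=BusRdX+Flush  M[L0]=10
step 6: P2: store L0 := 62  ⟶  IIMI  (L0)  txn=∅  M[L0]=10
step 7: P1: load  L0  ⟶  ISSI  (L0)  txn=BusRd+Flush  M[L0]=62
step 8: P3: store L0 := 11  ⟶  IIIM  (L0)  txn=BusRdX  M[L0]=62
step 9: P2: load  L0  ⟶  IISS  (L0)  txn=BusRd+Flush  M[L0]=11
step 10: P1: load  L0  ⟶  ISSS  (L0)  txn=BusRd  M[L0]=11
step 11: P3: store L1 := 84  ⟶  IIIM  (L1)  txn=BusRdX  M[L1]=30
step 12: P1: load  L0  ⟶  ISSS  (L0)  txn=∅  M[L0]=11
step 13: P2: store L0 := 45  ⟶  IIMI  (L0)  txn=BusUpgr  M[L0]=11
step 14: P2: store L0 := 69  ⟶  IIMI  (L0)  txn=∅  M[L0]=11
step 15: P3: store L0 := 97  ⟶  IIIM  (L0)  txn=BusRdX+Flush  M[L0]=69
step 16: P2: load  L1  ⟶  IISS  (L1)  txn=BusRd+Flush  M[L1]=84
step 17: P2: store L3 := 37  ⟶  IIMI  (L3)  txn=BusRdX  M[L3]=60
step 18: P2: store L0 := 54  ⟶  IIMI  (L0)  txn=BusRdX+Flush  M[L0]=97
step 19: P3: store L3 := 51  ⟶  IIIM  (L3)  txn=BusRdX+Flush  M[L3]=37
step 20: P2: store L0 := 9  ⟶  IIMI  (L0)  txn=∅  M[L0]=97
step 21: P3: load  L0  ⟶  IISS  (L0)  txn=BusRd+Flush  M[L0]=9
step 22: P2: load  L3  ⟶  IISS  (L3)  txn=BusRd+Flush  M[L3]=51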